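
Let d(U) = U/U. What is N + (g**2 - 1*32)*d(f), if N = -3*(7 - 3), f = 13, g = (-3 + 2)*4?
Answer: -28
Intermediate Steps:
g = -4 (g = -1*4 = -4)
N = -12 (N = -3*4 = -12)
d(U) = 1
N + (g**2 - 1*32)*d(f) = -12 + ((-4)**2 - 1*32)*1 = -12 + (16 - 32)*1 = -12 - 16*1 = -12 - 16 = -28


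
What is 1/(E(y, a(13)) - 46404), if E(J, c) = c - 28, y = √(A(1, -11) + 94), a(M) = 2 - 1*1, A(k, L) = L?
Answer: -1/46431 ≈ -2.1537e-5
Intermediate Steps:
a(M) = 1 (a(M) = 2 - 1 = 1)
y = √83 (y = √(-11 + 94) = √83 ≈ 9.1104)
E(J, c) = -28 + c
1/(E(y, a(13)) - 46404) = 1/((-28 + 1) - 46404) = 1/(-27 - 46404) = 1/(-46431) = -1/46431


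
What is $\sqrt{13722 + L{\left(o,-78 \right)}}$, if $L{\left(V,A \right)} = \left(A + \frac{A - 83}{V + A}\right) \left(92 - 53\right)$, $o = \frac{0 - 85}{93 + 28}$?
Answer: $\frac{\sqrt{975777994677}}{9523} \approx 103.73$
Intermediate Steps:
$o = - \frac{85}{121} \approx -0.70248$
$L{\left(V,A \right)} = 39 A + \frac{39 \left(-83 + A\right)}{A + V}$ ($L{\left(V,A \right)} = \left(A + \frac{-83 + A}{A + V}\right) 39 = 39 A + \frac{39 \left(-83 + A\right)}{A + V}$)
$\sqrt{13722 + L{\left(o,-78 \right)}} = \sqrt{13722 + \frac{39 \left(-83 - 78 + \left(-78\right)^{2} - - \frac{6630}{121}\right)}{-78 - \frac{85}{121}}} = \sqrt{13722 + \frac{39 \left(-83 - 78 + 6084 + \frac{6630}{121}\right)}{- \frac{9523}{121}}} = \sqrt{13722 + 39 \left(- \frac{121}{9523}\right) \frac{723313}{121}} = \sqrt{13722 - \frac{28209207}{9523}} = \sqrt{\frac{102465399}{9523}} = \frac{\sqrt{975777994677}}{9523}$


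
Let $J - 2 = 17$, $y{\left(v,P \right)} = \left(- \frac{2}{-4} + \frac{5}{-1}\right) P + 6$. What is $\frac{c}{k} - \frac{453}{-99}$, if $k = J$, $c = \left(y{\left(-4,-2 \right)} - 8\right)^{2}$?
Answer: $\frac{4486}{627} \approx 7.1547$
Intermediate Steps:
$y{\left(v,P \right)} = 6 - \frac{9 P}{2}$ ($y{\left(v,P \right)} = \left(\left(-2\right) \left(- \frac{1}{4}\right) + 5 \left(-1\right)\right) P + 6 = \left(\frac{1}{2} - 5\right) P + 6 = - \frac{9 P}{2} + 6 = 6 - \frac{9 P}{2}$)
$J = 19$ ($J = 2 + 17 = 19$)
$c = 49$ ($c = \left(\left(6 - -9\right) - 8\right)^{2} = \left(\left(6 + 9\right) - 8\right)^{2} = \left(15 - 8\right)^{2} = 7^{2} = 49$)
$k = 19$
$\frac{c}{k} - \frac{453}{-99} = \frac{49}{19} - \frac{453}{-99} = 49 \cdot \frac{1}{19} - - \frac{151}{33} = \frac{49}{19} + \frac{151}{33} = \frac{4486}{627}$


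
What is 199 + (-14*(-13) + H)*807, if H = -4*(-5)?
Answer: 163213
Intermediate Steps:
H = 20
199 + (-14*(-13) + H)*807 = 199 + (-14*(-13) + 20)*807 = 199 + (182 + 20)*807 = 199 + 202*807 = 199 + 163014 = 163213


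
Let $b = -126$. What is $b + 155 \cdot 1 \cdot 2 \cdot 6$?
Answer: $1734$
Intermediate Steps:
$b + 155 \cdot 1 \cdot 2 \cdot 6 = -126 + 155 \cdot 1 \cdot 2 \cdot 6 = -126 + 155 \cdot 2 \cdot 6 = -126 + 155 \cdot 12 = -126 + 1860 = 1734$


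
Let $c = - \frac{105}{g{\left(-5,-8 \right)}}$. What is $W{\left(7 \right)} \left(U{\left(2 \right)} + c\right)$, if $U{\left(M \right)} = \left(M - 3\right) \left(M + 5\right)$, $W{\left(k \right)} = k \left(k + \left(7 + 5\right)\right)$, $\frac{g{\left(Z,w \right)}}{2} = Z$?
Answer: $\frac{931}{2} \approx 465.5$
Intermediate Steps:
$g{\left(Z,w \right)} = 2 Z$
$W{\left(k \right)} = k \left(12 + k\right)$ ($W{\left(k \right)} = k \left(k + 12\right) = k \left(12 + k\right)$)
$c = \frac{21}{2}$ ($c = - \frac{105}{2 \left(-5\right)} = - \frac{105}{-10} = \left(-105\right) \left(- \frac{1}{10}\right) = \frac{21}{2} \approx 10.5$)
$U{\left(M \right)} = \left(-3 + M\right) \left(5 + M\right)$
$W{\left(7 \right)} \left(U{\left(2 \right)} + c\right) = 7 \left(12 + 7\right) \left(\left(-15 + 2^{2} + 2 \cdot 2\right) + \frac{21}{2}\right) = 7 \cdot 19 \left(\left(-15 + 4 + 4\right) + \frac{21}{2}\right) = 133 \left(-7 + \frac{21}{2}\right) = 133 \cdot \frac{7}{2} = \frac{931}{2}$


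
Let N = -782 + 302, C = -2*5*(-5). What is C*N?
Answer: -24000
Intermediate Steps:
C = 50 (C = -10*(-5) = 50)
N = -480
C*N = 50*(-480) = -24000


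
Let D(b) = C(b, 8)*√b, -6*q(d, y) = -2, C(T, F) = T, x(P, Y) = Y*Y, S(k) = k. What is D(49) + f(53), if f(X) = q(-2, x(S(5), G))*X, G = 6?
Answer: 1082/3 ≈ 360.67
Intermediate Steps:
x(P, Y) = Y²
q(d, y) = ⅓ (q(d, y) = -⅙*(-2) = ⅓)
D(b) = b^(3/2) (D(b) = b*√b = b^(3/2))
f(X) = X/3
D(49) + f(53) = 49^(3/2) + (⅓)*53 = 343 + 53/3 = 1082/3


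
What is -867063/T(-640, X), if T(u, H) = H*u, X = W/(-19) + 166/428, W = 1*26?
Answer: -587579693/425280 ≈ -1381.6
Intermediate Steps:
W = 26
X = -3987/4066 (X = 26/(-19) + 166/428 = 26*(-1/19) + 166*(1/428) = -26/19 + 83/214 = -3987/4066 ≈ -0.98057)
-867063/T(-640, X) = -867063/((-3987/4066*(-640))) = -867063/1275840/2033 = -867063*2033/1275840 = -587579693/425280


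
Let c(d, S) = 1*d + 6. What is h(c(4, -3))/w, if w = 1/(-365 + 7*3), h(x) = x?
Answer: -3440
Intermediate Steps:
c(d, S) = 6 + d (c(d, S) = d + 6 = 6 + d)
w = -1/344 (w = 1/(-365 + 21) = 1/(-344) = -1/344 ≈ -0.0029070)
h(c(4, -3))/w = (6 + 4)/(-1/344) = 10*(-344) = -3440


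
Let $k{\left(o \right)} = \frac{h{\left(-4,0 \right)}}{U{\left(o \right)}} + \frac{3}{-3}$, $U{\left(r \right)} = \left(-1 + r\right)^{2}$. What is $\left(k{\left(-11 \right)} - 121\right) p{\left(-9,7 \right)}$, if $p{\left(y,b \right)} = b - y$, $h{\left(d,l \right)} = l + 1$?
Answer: $- \frac{17567}{9} \approx -1951.9$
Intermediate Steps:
$h{\left(d,l \right)} = 1 + l$
$k{\left(o \right)} = -1 + \frac{1}{\left(-1 + o\right)^{2}}$ ($k{\left(o \right)} = \frac{1 + 0}{\left(-1 + o\right)^{2}} + \frac{3}{-3} = 1 \frac{1}{\left(-1 + o\right)^{2}} + 3 \left(- \frac{1}{3}\right) = \frac{1}{\left(-1 + o\right)^{2}} - 1 = -1 + \frac{1}{\left(-1 + o\right)^{2}}$)
$\left(k{\left(-11 \right)} - 121\right) p{\left(-9,7 \right)} = \left(\left(-1 + \frac{1}{\left(-1 - 11\right)^{2}}\right) - 121\right) \left(7 - -9\right) = \left(\left(-1 + \frac{1}{144}\right) - 121\right) \left(7 + 9\right) = \left(\left(-1 + \frac{1}{144}\right) - 121\right) 16 = \left(- \frac{143}{144} - 121\right) 16 = \left(- \frac{17567}{144}\right) 16 = - \frac{17567}{9}$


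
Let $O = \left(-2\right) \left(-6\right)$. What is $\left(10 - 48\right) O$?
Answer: $-456$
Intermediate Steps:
$O = 12$
$\left(10 - 48\right) O = \left(10 - 48\right) 12 = \left(-38\right) 12 = -456$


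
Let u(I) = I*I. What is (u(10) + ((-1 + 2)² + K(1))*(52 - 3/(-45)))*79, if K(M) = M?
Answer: 241898/15 ≈ 16127.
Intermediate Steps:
u(I) = I²
(u(10) + ((-1 + 2)² + K(1))*(52 - 3/(-45)))*79 = (10² + ((-1 + 2)² + 1)*(52 - 3/(-45)))*79 = (100 + (1² + 1)*(52 - 3*(-1/45)))*79 = (100 + (1 + 1)*(52 + 1/15))*79 = (100 + 2*(781/15))*79 = (100 + 1562/15)*79 = (3062/15)*79 = 241898/15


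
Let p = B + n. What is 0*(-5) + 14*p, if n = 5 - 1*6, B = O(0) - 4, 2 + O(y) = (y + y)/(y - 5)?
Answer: -98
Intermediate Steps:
O(y) = -2 + 2*y/(-5 + y) (O(y) = -2 + (y + y)/(y - 5) = -2 + (2*y)/(-5 + y) = -2 + 2*y/(-5 + y))
B = -6 (B = 10/(-5 + 0) - 4 = 10/(-5) - 4 = 10*(-1/5) - 4 = -2 - 4 = -6)
n = -1 (n = 5 - 6 = -1)
p = -7 (p = -6 - 1 = -7)
0*(-5) + 14*p = 0*(-5) + 14*(-7) = 0 - 98 = -98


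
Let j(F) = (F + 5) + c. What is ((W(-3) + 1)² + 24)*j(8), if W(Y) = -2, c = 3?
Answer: 400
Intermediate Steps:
j(F) = 8 + F (j(F) = (F + 5) + 3 = (5 + F) + 3 = 8 + F)
((W(-3) + 1)² + 24)*j(8) = ((-2 + 1)² + 24)*(8 + 8) = ((-1)² + 24)*16 = (1 + 24)*16 = 25*16 = 400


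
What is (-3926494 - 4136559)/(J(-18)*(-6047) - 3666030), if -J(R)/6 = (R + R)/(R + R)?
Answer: 8063053/3629748 ≈ 2.2214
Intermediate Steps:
J(R) = -6 (J(R) = -6*(R + R)/(R + R) = -6*2*R/(2*R) = -6*2*R*1/(2*R) = -6*1 = -6)
(-3926494 - 4136559)/(J(-18)*(-6047) - 3666030) = (-3926494 - 4136559)/(-6*(-6047) - 3666030) = -8063053/(36282 - 3666030) = -8063053/(-3629748) = -8063053*(-1/3629748) = 8063053/3629748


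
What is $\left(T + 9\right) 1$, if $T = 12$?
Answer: $21$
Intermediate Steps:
$\left(T + 9\right) 1 = \left(12 + 9\right) 1 = 21 \cdot 1 = 21$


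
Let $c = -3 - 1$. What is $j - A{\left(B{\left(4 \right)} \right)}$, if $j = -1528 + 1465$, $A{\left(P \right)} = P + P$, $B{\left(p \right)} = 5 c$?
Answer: $-23$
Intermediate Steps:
$c = -4$
$B{\left(p \right)} = -20$ ($B{\left(p \right)} = 5 \left(-4\right) = -20$)
$A{\left(P \right)} = 2 P$
$j = -63$
$j - A{\left(B{\left(4 \right)} \right)} = -63 - 2 \left(-20\right) = -63 - -40 = -63 + 40 = -23$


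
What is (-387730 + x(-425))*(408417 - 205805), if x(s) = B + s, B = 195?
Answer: -78605351520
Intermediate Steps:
x(s) = 195 + s
(-387730 + x(-425))*(408417 - 205805) = (-387730 + (195 - 425))*(408417 - 205805) = (-387730 - 230)*202612 = -387960*202612 = -78605351520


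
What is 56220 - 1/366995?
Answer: 20632458899/366995 ≈ 56220.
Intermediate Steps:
56220 - 1/366995 = 20632458899/366995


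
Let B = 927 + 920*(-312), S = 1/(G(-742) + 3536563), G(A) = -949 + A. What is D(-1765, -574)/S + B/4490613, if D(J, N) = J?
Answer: -9339051635524051/1496871 ≈ -6.2391e+9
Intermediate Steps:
S = 1/3534872 (S = 1/((-949 - 742) + 3536563) = 1/(-1691 + 3536563) = 1/3534872 ≈ 2.8290e-7)
B = -286113 (B = 927 - 287040 = -286113)
D(-1765, -574)/S + B/4490613 = -1765/1/3534872 - 286113/4490613 = -1765*3534872 - 286113*1/4490613 = -6239049080 - 95371/1496871 = -9339051635524051/1496871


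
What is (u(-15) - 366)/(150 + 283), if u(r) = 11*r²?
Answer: 2109/433 ≈ 4.8707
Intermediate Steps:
(u(-15) - 366)/(150 + 283) = (11*(-15)² - 366)/(150 + 283) = (11*225 - 366)/433 = (2475 - 366)*(1/433) = 2109*(1/433) = 2109/433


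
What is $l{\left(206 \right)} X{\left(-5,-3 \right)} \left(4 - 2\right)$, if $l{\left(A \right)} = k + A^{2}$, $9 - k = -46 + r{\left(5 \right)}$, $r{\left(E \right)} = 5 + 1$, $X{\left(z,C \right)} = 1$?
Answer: $84970$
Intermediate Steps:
$r{\left(E \right)} = 6$
$k = 49$ ($k = 9 - \left(-46 + 6\right) = 9 - -40 = 9 + 40 = 49$)
$l{\left(A \right)} = 49 + A^{2}$
$l{\left(206 \right)} X{\left(-5,-3 \right)} \left(4 - 2\right) = \left(49 + 206^{2}\right) 1 \left(4 - 2\right) = \left(49 + 42436\right) 1 \cdot 2 = 42485 \cdot 2 = 84970$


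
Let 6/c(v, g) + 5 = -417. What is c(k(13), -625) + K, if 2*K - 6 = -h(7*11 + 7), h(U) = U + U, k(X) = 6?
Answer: -17094/211 ≈ -81.014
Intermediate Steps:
c(v, g) = -3/211 (c(v, g) = 6/(-5 - 417) = 6/(-422) = 6*(-1/422) = -3/211)
h(U) = 2*U
K = -81 (K = 3 + (-2*(7*11 + 7))/2 = 3 + (-2*(77 + 7))/2 = 3 + (-2*84)/2 = 3 + (-1*168)/2 = 3 + (½)*(-168) = 3 - 84 = -81)
c(k(13), -625) + K = -3/211 - 81 = -17094/211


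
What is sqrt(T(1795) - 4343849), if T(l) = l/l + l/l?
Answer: I*sqrt(4343847) ≈ 2084.2*I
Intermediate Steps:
T(l) = 2 (T(l) = 1 + 1 = 2)
sqrt(T(1795) - 4343849) = sqrt(2 - 4343849) = sqrt(-4343847) = I*sqrt(4343847)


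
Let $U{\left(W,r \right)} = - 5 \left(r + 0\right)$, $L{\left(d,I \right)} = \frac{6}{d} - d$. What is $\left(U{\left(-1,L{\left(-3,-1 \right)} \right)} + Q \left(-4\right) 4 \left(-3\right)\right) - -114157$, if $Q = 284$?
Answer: $127784$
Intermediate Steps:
$L{\left(d,I \right)} = - d + \frac{6}{d}$
$U{\left(W,r \right)} = - 5 r$
$\left(U{\left(-1,L{\left(-3,-1 \right)} \right)} + Q \left(-4\right) 4 \left(-3\right)\right) - -114157 = \left(- 5 \left(\left(-1\right) \left(-3\right) + \frac{6}{-3}\right) + 284 \left(-4\right) 4 \left(-3\right)\right) - -114157 = \left(- 5 \left(3 + 6 \left(- \frac{1}{3}\right)\right) + 284 \left(\left(-16\right) \left(-3\right)\right)\right) + 114157 = \left(- 5 \left(3 - 2\right) + 284 \cdot 48\right) + 114157 = \left(\left(-5\right) 1 + 13632\right) + 114157 = \left(-5 + 13632\right) + 114157 = 13627 + 114157 = 127784$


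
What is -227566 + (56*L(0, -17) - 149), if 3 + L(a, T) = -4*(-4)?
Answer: -226987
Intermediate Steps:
L(a, T) = 13 (L(a, T) = -3 - 4*(-4) = -3 + 16 = 13)
-227566 + (56*L(0, -17) - 149) = -227566 + (56*13 - 149) = -227566 + (728 - 149) = -227566 + 579 = -226987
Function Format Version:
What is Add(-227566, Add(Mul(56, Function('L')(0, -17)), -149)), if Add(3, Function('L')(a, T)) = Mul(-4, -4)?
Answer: -226987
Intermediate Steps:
Function('L')(a, T) = 13 (Function('L')(a, T) = Add(-3, Mul(-4, -4)) = Add(-3, 16) = 13)
Add(-227566, Add(Mul(56, Function('L')(0, -17)), -149)) = Add(-227566, Add(Mul(56, 13), -149)) = Add(-227566, Add(728, -149)) = Add(-227566, 579) = -226987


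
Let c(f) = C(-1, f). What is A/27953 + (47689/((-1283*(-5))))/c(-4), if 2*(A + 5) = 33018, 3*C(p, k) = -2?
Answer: -3787405531/358636990 ≈ -10.561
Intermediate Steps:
C(p, k) = -2/3 (C(p, k) = (1/3)*(-2) = -2/3)
A = 16504 (A = -5 + (1/2)*33018 = -5 + 16509 = 16504)
c(f) = -2/3
A/27953 + (47689/((-1283*(-5))))/c(-4) = 16504/27953 + (47689/((-1283*(-5))))/(-2/3) = 16504*(1/27953) + (47689/6415)*(-3/2) = 16504/27953 + (47689*(1/6415))*(-3/2) = 16504/27953 + (47689/6415)*(-3/2) = 16504/27953 - 143067/12830 = -3787405531/358636990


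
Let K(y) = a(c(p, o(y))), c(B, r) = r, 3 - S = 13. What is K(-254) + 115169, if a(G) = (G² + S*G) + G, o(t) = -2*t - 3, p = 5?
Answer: 365649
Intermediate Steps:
S = -10 (S = 3 - 1*13 = 3 - 13 = -10)
o(t) = -3 - 2*t
a(G) = G² - 9*G (a(G) = (G² - 10*G) + G = G² - 9*G)
K(y) = (-12 - 2*y)*(-3 - 2*y) (K(y) = (-3 - 2*y)*(-9 + (-3 - 2*y)) = (-3 - 2*y)*(-12 - 2*y) = (-12 - 2*y)*(-3 - 2*y))
K(-254) + 115169 = 2*(3 + 2*(-254))*(6 - 254) + 115169 = 2*(3 - 508)*(-248) + 115169 = 2*(-505)*(-248) + 115169 = 250480 + 115169 = 365649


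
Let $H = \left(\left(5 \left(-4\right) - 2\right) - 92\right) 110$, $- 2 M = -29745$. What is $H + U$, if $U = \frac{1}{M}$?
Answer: $- \frac{373002298}{29745} \approx -12540.0$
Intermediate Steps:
$M = \frac{29745}{2}$ ($M = \left(- \frac{1}{2}\right) \left(-29745\right) = \frac{29745}{2} \approx 14873.0$)
$H = -12540$ ($H = \left(\left(-20 - 2\right) - 92\right) 110 = \left(-22 - 92\right) 110 = \left(-114\right) 110 = -12540$)
$U = \frac{2}{29745}$ ($U = \frac{1}{\frac{29745}{2}} = \frac{2}{29745} \approx 6.7238 \cdot 10^{-5}$)
$H + U = -12540 + \frac{2}{29745} = - \frac{373002298}{29745}$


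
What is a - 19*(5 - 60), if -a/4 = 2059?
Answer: -7191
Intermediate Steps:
a = -8236 (a = -4*2059 = -8236)
a - 19*(5 - 60) = -8236 - 19*(5 - 60) = -8236 - 19*(-55) = -8236 + 1045 = -7191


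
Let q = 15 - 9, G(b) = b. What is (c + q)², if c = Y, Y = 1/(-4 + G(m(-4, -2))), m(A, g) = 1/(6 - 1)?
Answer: 11881/361 ≈ 32.911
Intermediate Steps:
m(A, g) = ⅕ (m(A, g) = 1/5 = ⅕)
Y = -5/19 (Y = 1/(-4 + ⅕) = 1/(-19/5) = -5/19 ≈ -0.26316)
q = 6
c = -5/19 ≈ -0.26316
(c + q)² = (-5/19 + 6)² = (109/19)² = 11881/361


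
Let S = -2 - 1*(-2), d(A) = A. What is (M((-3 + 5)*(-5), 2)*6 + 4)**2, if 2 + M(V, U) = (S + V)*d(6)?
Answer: 135424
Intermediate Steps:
S = 0 (S = -2 + 2 = 0)
M(V, U) = -2 + 6*V (M(V, U) = -2 + (0 + V)*6 = -2 + V*6 = -2 + 6*V)
(M((-3 + 5)*(-5), 2)*6 + 4)**2 = ((-2 + 6*((-3 + 5)*(-5)))*6 + 4)**2 = ((-2 + 6*(2*(-5)))*6 + 4)**2 = ((-2 + 6*(-10))*6 + 4)**2 = ((-2 - 60)*6 + 4)**2 = (-62*6 + 4)**2 = (-372 + 4)**2 = (-368)**2 = 135424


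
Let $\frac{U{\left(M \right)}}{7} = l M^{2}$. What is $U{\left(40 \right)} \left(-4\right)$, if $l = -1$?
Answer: $44800$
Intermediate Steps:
$U{\left(M \right)} = - 7 M^{2}$ ($U{\left(M \right)} = 7 \left(- M^{2}\right) = - 7 M^{2}$)
$U{\left(40 \right)} \left(-4\right) = - 7 \cdot 40^{2} \left(-4\right) = \left(-7\right) 1600 \left(-4\right) = \left(-11200\right) \left(-4\right) = 44800$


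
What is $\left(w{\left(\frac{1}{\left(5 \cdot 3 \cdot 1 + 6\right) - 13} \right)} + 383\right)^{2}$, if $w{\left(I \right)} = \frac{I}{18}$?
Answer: $\frac{3041853409}{20736} \approx 1.4669 \cdot 10^{5}$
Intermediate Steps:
$w{\left(I \right)} = \frac{I}{18}$ ($w{\left(I \right)} = I \frac{1}{18} = \frac{I}{18}$)
$\left(w{\left(\frac{1}{\left(5 \cdot 3 \cdot 1 + 6\right) - 13} \right)} + 383\right)^{2} = \left(\frac{1}{18 \left(\left(5 \cdot 3 \cdot 1 + 6\right) - 13\right)} + 383\right)^{2} = \left(\frac{1}{18 \left(\left(15 \cdot 1 + 6\right) - 13\right)} + 383\right)^{2} = \left(\frac{1}{18 \left(\left(15 + 6\right) - 13\right)} + 383\right)^{2} = \left(\frac{1}{18 \left(21 - 13\right)} + 383\right)^{2} = \left(\frac{1}{18 \cdot 8} + 383\right)^{2} = \left(\frac{1}{18} \cdot \frac{1}{8} + 383\right)^{2} = \left(\frac{1}{144} + 383\right)^{2} = \left(\frac{55153}{144}\right)^{2} = \frac{3041853409}{20736}$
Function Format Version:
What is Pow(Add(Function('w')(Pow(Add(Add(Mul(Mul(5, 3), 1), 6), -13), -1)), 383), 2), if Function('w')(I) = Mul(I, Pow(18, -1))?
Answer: Rational(3041853409, 20736) ≈ 1.4669e+5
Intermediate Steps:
Function('w')(I) = Mul(Rational(1, 18), I) (Function('w')(I) = Mul(I, Rational(1, 18)) = Mul(Rational(1, 18), I))
Pow(Add(Function('w')(Pow(Add(Add(Mul(Mul(5, 3), 1), 6), -13), -1)), 383), 2) = Pow(Add(Mul(Rational(1, 18), Pow(Add(Add(Mul(Mul(5, 3), 1), 6), -13), -1)), 383), 2) = Pow(Add(Mul(Rational(1, 18), Pow(Add(Add(Mul(15, 1), 6), -13), -1)), 383), 2) = Pow(Add(Mul(Rational(1, 18), Pow(Add(Add(15, 6), -13), -1)), 383), 2) = Pow(Add(Mul(Rational(1, 18), Pow(Add(21, -13), -1)), 383), 2) = Pow(Add(Mul(Rational(1, 18), Pow(8, -1)), 383), 2) = Pow(Add(Mul(Rational(1, 18), Rational(1, 8)), 383), 2) = Pow(Add(Rational(1, 144), 383), 2) = Pow(Rational(55153, 144), 2) = Rational(3041853409, 20736)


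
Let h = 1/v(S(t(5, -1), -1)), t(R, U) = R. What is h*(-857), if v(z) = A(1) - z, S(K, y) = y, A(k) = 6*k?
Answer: -857/7 ≈ -122.43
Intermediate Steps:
v(z) = 6 - z (v(z) = 6*1 - z = 6 - z)
h = 1/7 (h = 1/(6 - 1*(-1)) = 1/(6 + 1) = 1/7 ≈ 0.14286)
h*(-857) = (1/7)*(-857) = -857/7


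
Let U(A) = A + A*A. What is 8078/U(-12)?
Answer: 4039/66 ≈ 61.197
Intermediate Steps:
U(A) = A + A²
8078/U(-12) = 8078/((-12*(1 - 12))) = 8078/((-12*(-11))) = 8078/132 = 8078*(1/132) = 4039/66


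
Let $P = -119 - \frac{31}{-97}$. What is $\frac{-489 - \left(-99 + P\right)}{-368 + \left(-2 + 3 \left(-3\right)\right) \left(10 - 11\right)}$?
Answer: $\frac{26318}{34629} \approx 0.76$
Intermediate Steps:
$P = - \frac{11512}{97}$ ($P = -119 - 31 \left(- \frac{1}{97}\right) = -119 - - \frac{31}{97} = -119 + \frac{31}{97} = - \frac{11512}{97} \approx -118.68$)
$\frac{-489 - \left(-99 + P\right)}{-368 + \left(-2 + 3 \left(-3\right)\right) \left(10 - 11\right)} = \frac{-489 + \left(99 - - \frac{11512}{97}\right)}{-368 + \left(-2 + 3 \left(-3\right)\right) \left(10 - 11\right)} = \frac{-489 + \left(99 + \frac{11512}{97}\right)}{-368 + \left(-2 - 9\right) \left(-1\right)} = \frac{-489 + \frac{21115}{97}}{-368 - -11} = - \frac{26318}{97 \left(-368 + 11\right)} = - \frac{26318}{97 \left(-357\right)} = \left(- \frac{26318}{97}\right) \left(- \frac{1}{357}\right) = \frac{26318}{34629}$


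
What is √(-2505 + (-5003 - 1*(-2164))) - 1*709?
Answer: -709 + 4*I*√334 ≈ -709.0 + 73.103*I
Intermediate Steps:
√(-2505 + (-5003 - 1*(-2164))) - 1*709 = √(-2505 + (-5003 + 2164)) - 709 = √(-2505 - 2839) - 709 = √(-5344) - 709 = 4*I*√334 - 709 = -709 + 4*I*√334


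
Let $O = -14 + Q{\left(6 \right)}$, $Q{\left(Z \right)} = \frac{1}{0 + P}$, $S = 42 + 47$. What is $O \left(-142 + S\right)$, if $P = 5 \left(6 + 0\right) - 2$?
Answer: $\frac{20723}{28} \approx 740.11$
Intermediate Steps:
$P = 28$ ($P = 5 \cdot 6 - 2 = 30 - 2 = 28$)
$S = 89$
$Q{\left(Z \right)} = \frac{1}{28}$ ($Q{\left(Z \right)} = \frac{1}{0 + 28} = \frac{1}{28}$)
$O = - \frac{391}{28}$ ($O = -14 + \frac{1}{28} = - \frac{391}{28} \approx -13.964$)
$O \left(-142 + S\right) = - \frac{391 \left(-142 + 89\right)}{28} = \left(- \frac{391}{28}\right) \left(-53\right) = \frac{20723}{28}$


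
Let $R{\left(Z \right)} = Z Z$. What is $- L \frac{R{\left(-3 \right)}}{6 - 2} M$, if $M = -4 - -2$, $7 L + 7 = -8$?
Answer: $- \frac{135}{14} \approx -9.6429$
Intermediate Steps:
$L = - \frac{15}{7}$ ($L = -1 + \frac{1}{7} \left(-8\right) = -1 - \frac{8}{7} = - \frac{15}{7} \approx -2.1429$)
$R{\left(Z \right)} = Z^{2}$
$M = -2$ ($M = -4 + 2 = -2$)
$- L \frac{R{\left(-3 \right)}}{6 - 2} M = \left(-1\right) \left(- \frac{15}{7}\right) \frac{\left(-3\right)^{2}}{6 - 2} \left(-2\right) = \frac{15 \frac{9}{6 - 2}}{7} \left(-2\right) = \frac{15 \cdot \frac{9}{4}}{7} \left(-2\right) = \frac{15 \cdot 9 \cdot \frac{1}{4}}{7} \left(-2\right) = \frac{15}{7} \cdot \frac{9}{4} \left(-2\right) = \frac{135}{28} \left(-2\right) = - \frac{135}{14}$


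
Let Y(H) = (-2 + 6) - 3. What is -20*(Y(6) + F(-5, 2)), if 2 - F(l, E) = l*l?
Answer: 440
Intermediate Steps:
F(l, E) = 2 - l² (F(l, E) = 2 - l*l = 2 - l²)
Y(H) = 1 (Y(H) = 4 - 3 = 1)
-20*(Y(6) + F(-5, 2)) = -20*(1 + (2 - 1*(-5)²)) = -20*(1 + (2 - 1*25)) = -20*(1 + (2 - 25)) = -20*(1 - 23) = -20*(-22) = 440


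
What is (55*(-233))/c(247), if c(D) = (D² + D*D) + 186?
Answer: -12815/122204 ≈ -0.10487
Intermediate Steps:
c(D) = 186 + 2*D² (c(D) = (D² + D²) + 186 = 2*D² + 186 = 186 + 2*D²)
(55*(-233))/c(247) = (55*(-233))/(186 + 2*247²) = -12815/(186 + 2*61009) = -12815/(186 + 122018) = -12815/122204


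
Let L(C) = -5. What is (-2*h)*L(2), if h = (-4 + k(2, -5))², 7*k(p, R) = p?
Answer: 6760/49 ≈ 137.96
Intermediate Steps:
k(p, R) = p/7
h = 676/49 (h = (-4 + (⅐)*2)² = (-4 + 2/7)² = (-26/7)² = 676/49 ≈ 13.796)
(-2*h)*L(2) = -2*676/49*(-5) = -1352/49*(-5) = 6760/49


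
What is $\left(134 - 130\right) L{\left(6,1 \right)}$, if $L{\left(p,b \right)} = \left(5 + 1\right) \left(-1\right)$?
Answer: $-24$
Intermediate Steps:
$L{\left(p,b \right)} = -6$ ($L{\left(p,b \right)} = 6 \left(-1\right) = -6$)
$\left(134 - 130\right) L{\left(6,1 \right)} = \left(134 - 130\right) \left(-6\right) = 4 \left(-6\right) = -24$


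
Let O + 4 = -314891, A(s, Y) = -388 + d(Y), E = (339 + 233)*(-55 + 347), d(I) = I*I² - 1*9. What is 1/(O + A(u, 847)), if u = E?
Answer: 1/607330131 ≈ 1.6466e-9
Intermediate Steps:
d(I) = -9 + I³ (d(I) = I³ - 9 = -9 + I³)
E = 167024 (E = 572*292 = 167024)
u = 167024
A(s, Y) = -397 + Y³ (A(s, Y) = -388 + (-9 + Y³) = -397 + Y³)
O = -314895 (O = -4 - 314891 = -314895)
1/(O + A(u, 847)) = 1/(-314895 + (-397 + 847³)) = 1/(-314895 + (-397 + 607645423)) = 1/(-314895 + 607645026) = 1/607330131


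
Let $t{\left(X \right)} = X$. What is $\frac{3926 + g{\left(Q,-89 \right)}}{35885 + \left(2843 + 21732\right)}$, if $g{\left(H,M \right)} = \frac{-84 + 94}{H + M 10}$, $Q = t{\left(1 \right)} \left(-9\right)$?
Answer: $\frac{882366}{13588385} \approx 0.064935$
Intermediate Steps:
$Q = -9$ ($Q = 1 \left(-9\right) = -9$)
$g{\left(H,M \right)} = \frac{10}{H + 10 M}$
$\frac{3926 + g{\left(Q,-89 \right)}}{35885 + \left(2843 + 21732\right)} = \frac{3926 + \frac{10}{-9 + 10 \left(-89\right)}}{35885 + \left(2843 + 21732\right)} = \frac{3926 + \frac{10}{-9 - 890}}{35885 + 24575} = \frac{3926 + \frac{10}{-899}}{60460} = \left(3926 + 10 \left(- \frac{1}{899}\right)\right) \frac{1}{60460} = \left(3926 - \frac{10}{899}\right) \frac{1}{60460} = \frac{3529464}{899} \cdot \frac{1}{60460} = \frac{882366}{13588385}$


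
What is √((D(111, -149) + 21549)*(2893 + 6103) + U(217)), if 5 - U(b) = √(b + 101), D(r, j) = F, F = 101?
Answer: √(194763405 - √318) ≈ 13956.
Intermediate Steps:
D(r, j) = 101
U(b) = 5 - √(101 + b) (U(b) = 5 - √(b + 101) = 5 - √(101 + b))
√((D(111, -149) + 21549)*(2893 + 6103) + U(217)) = √((101 + 21549)*(2893 + 6103) + (5 - √(101 + 217))) = √(21650*8996 + (5 - √318)) = √(194763400 + (5 - √318)) = √(194763405 - √318)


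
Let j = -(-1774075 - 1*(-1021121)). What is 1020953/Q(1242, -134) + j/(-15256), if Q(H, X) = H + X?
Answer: 921336621/1056478 ≈ 872.08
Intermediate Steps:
j = 752954 (j = -(-1774075 + 1021121) = -1*(-752954) = 752954)
1020953/Q(1242, -134) + j/(-15256) = 1020953/(1242 - 134) + 752954/(-15256) = 1020953/1108 + 752954*(-1/15256) = 1020953*(1/1108) - 376477/7628 = 1020953/1108 - 376477/7628 = 921336621/1056478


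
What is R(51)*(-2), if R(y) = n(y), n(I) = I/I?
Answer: -2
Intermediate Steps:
n(I) = 1
R(y) = 1
R(51)*(-2) = 1*(-2) = -2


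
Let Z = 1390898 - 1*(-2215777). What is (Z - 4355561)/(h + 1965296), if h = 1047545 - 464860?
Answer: -748886/2547981 ≈ -0.29391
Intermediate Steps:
h = 582685
Z = 3606675 (Z = 1390898 + 2215777 = 3606675)
(Z - 4355561)/(h + 1965296) = (3606675 - 4355561)/(582685 + 1965296) = -748886/2547981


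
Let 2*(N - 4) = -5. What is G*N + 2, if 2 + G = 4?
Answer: 5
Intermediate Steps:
G = 2 (G = -2 + 4 = 2)
N = 3/2 (N = 4 + (½)*(-5) = 4 - 5/2 = 3/2 ≈ 1.5000)
G*N + 2 = 2*(3/2) + 2 = 3 + 2 = 5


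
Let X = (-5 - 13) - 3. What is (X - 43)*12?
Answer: -768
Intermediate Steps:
X = -21 (X = -18 - 3 = -21)
(X - 43)*12 = (-21 - 43)*12 = -64*12 = -768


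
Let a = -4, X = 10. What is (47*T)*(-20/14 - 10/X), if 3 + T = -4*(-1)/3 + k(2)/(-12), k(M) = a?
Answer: 3196/21 ≈ 152.19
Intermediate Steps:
k(M) = -4
T = -4/3 (T = -3 + (-4*(-1)/3 - 4/(-12)) = -3 + (4*(1/3) - 4*(-1/12)) = -3 + (4/3 + 1/3) = -3 + 5/3 = -4/3 ≈ -1.3333)
(47*T)*(-20/14 - 10/X) = (47*(-4/3))*(-20/14 - 10/10) = -188*(-20*1/14 - 10*1/10)/3 = -188*(-10/7 - 1)/3 = -188/3*(-17/7) = 3196/21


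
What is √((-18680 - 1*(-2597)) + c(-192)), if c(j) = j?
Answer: 5*I*√651 ≈ 127.57*I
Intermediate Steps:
√((-18680 - 1*(-2597)) + c(-192)) = √((-18680 - 1*(-2597)) - 192) = √((-18680 + 2597) - 192) = √(-16083 - 192) = √(-16275) = 5*I*√651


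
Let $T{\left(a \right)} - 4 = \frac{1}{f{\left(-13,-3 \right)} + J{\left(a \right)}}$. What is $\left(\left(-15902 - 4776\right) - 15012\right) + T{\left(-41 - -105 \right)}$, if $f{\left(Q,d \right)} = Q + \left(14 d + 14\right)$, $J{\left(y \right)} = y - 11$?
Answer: $- \frac{428231}{12} \approx -35686.0$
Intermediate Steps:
$J{\left(y \right)} = -11 + y$
$f{\left(Q,d \right)} = 14 + Q + 14 d$ ($f{\left(Q,d \right)} = Q + \left(14 + 14 d\right) = 14 + Q + 14 d$)
$T{\left(a \right)} = 4 + \frac{1}{-52 + a}$ ($T{\left(a \right)} = 4 + \frac{1}{\left(14 - 13 + 14 \left(-3\right)\right) + \left(-11 + a\right)} = 4 + \frac{1}{\left(14 - 13 - 42\right) + \left(-11 + a\right)} = 4 + \frac{1}{-41 + \left(-11 + a\right)} = 4 + \frac{1}{-52 + a}$)
$\left(\left(-15902 - 4776\right) - 15012\right) + T{\left(-41 - -105 \right)} = \left(\left(-15902 - 4776\right) - 15012\right) + \frac{-207 + 4 \left(-41 - -105\right)}{-52 - -64} = \left(-20678 - 15012\right) + \frac{-207 + 4 \left(-41 + 105\right)}{-52 + \left(-41 + 105\right)} = -35690 + \frac{-207 + 4 \cdot 64}{-52 + 64} = -35690 + \frac{-207 + 256}{12} = -35690 + \frac{1}{12} \cdot 49 = -35690 + \frac{49}{12} = - \frac{428231}{12}$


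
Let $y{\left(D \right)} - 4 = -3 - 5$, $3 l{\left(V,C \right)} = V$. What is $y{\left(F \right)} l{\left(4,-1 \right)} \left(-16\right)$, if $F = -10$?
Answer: $\frac{256}{3} \approx 85.333$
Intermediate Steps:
$l{\left(V,C \right)} = \frac{V}{3}$
$y{\left(D \right)} = -4$ ($y{\left(D \right)} = 4 - 8 = -4$)
$y{\left(F \right)} l{\left(4,-1 \right)} \left(-16\right) = - 4 \cdot \frac{1}{3} \cdot 4 \left(-16\right) = \left(-4\right) \frac{4}{3} \left(-16\right) = \left(- \frac{16}{3}\right) \left(-16\right) = \frac{256}{3}$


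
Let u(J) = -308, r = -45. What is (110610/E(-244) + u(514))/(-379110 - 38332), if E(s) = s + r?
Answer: 99811/60320369 ≈ 0.0016547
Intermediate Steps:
E(s) = -45 + s (E(s) = s - 45 = -45 + s)
(110610/E(-244) + u(514))/(-379110 - 38332) = (110610/(-45 - 244) - 308)/(-379110 - 38332) = (110610/(-289) - 308)/(-417442) = (110610*(-1/289) - 308)*(-1/417442) = (-110610/289 - 308)*(-1/417442) = -199622/289*(-1/417442) = 99811/60320369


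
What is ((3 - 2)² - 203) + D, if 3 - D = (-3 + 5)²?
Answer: -203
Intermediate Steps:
D = -1 (D = 3 - (-3 + 5)² = 3 - 1*2² = 3 - 1*4 = 3 - 4 = -1)
((3 - 2)² - 203) + D = ((3 - 2)² - 203) - 1 = (1² - 203) - 1 = (1 - 203) - 1 = -202 - 1 = -203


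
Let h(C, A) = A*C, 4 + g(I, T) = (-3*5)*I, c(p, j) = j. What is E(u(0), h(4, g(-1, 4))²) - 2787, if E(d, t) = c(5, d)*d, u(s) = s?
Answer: -2787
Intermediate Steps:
g(I, T) = -4 - 15*I (g(I, T) = -4 + (-3*5)*I = -4 - 15*I)
E(d, t) = d² (E(d, t) = d*d = d²)
E(u(0), h(4, g(-1, 4))²) - 2787 = 0² - 2787 = 0 - 2787 = -2787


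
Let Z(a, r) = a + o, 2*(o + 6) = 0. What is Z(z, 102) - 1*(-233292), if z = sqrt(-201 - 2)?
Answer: 233286 + I*sqrt(203) ≈ 2.3329e+5 + 14.248*I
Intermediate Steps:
o = -6 (o = -6 + (1/2)*0 = -6 + 0 = -6)
z = I*sqrt(203) (z = sqrt(-203) = I*sqrt(203) ≈ 14.248*I)
Z(a, r) = -6 + a (Z(a, r) = a - 6 = -6 + a)
Z(z, 102) - 1*(-233292) = (-6 + I*sqrt(203)) - 1*(-233292) = (-6 + I*sqrt(203)) + 233292 = 233286 + I*sqrt(203)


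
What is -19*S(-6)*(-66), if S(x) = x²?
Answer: 45144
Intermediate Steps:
-19*S(-6)*(-66) = -19*(-6)²*(-66) = -19*36*(-66) = -684*(-66) = 45144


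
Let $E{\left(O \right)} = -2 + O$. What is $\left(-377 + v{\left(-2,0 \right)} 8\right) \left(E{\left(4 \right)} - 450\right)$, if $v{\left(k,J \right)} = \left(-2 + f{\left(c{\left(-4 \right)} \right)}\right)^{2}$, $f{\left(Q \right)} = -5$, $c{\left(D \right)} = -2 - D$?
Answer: $-6720$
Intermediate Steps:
$v{\left(k,J \right)} = 49$ ($v{\left(k,J \right)} = \left(-2 - 5\right)^{2} = \left(-7\right)^{2} = 49$)
$\left(-377 + v{\left(-2,0 \right)} 8\right) \left(E{\left(4 \right)} - 450\right) = \left(-377 + 49 \cdot 8\right) \left(\left(-2 + 4\right) - 450\right) = \left(-377 + 392\right) \left(2 - 450\right) = 15 \left(-448\right) = -6720$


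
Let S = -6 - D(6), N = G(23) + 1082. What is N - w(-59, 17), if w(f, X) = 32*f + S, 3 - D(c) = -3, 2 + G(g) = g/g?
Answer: 2981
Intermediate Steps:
G(g) = -1 (G(g) = -2 + g/g = -2 + 1 = -1)
N = 1081 (N = -1 + 1082 = 1081)
D(c) = 6 (D(c) = 3 - 1*(-3) = 3 + 3 = 6)
S = -12 (S = -6 - 1*6 = -6 - 6 = -12)
w(f, X) = -12 + 32*f (w(f, X) = 32*f - 12 = -12 + 32*f)
N - w(-59, 17) = 1081 - (-12 + 32*(-59)) = 1081 - (-12 - 1888) = 1081 - 1*(-1900) = 1081 + 1900 = 2981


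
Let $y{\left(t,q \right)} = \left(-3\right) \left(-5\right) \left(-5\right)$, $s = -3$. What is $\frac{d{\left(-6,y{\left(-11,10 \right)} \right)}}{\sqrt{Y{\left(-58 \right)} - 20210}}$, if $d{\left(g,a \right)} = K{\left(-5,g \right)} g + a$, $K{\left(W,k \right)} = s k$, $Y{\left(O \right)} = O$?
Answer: $\frac{61 i \sqrt{563}}{1126} \approx 1.2854 i$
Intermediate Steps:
$y{\left(t,q \right)} = -75$ ($y{\left(t,q \right)} = 15 \left(-5\right) = -75$)
$K{\left(W,k \right)} = - 3 k$
$d{\left(g,a \right)} = a - 3 g^{2}$ ($d{\left(g,a \right)} = - 3 g g + a = - 3 g^{2} + a = a - 3 g^{2}$)
$\frac{d{\left(-6,y{\left(-11,10 \right)} \right)}}{\sqrt{Y{\left(-58 \right)} - 20210}} = \frac{-75 - 3 \left(-6\right)^{2}}{\sqrt{-58 - 20210}} = \frac{-75 - 108}{\sqrt{-20268}} = \frac{-75 - 108}{6 i \sqrt{563}} = - 183 \left(- \frac{i \sqrt{563}}{3378}\right) = \frac{61 i \sqrt{563}}{1126}$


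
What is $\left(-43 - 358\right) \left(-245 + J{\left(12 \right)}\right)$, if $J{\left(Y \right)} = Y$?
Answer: $93433$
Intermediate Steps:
$\left(-43 - 358\right) \left(-245 + J{\left(12 \right)}\right) = \left(-43 - 358\right) \left(-245 + 12\right) = \left(-43 - 358\right) \left(-233\right) = \left(-401\right) \left(-233\right) = 93433$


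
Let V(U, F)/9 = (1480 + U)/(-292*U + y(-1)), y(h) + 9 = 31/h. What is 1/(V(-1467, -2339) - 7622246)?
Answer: -32948/251137761199 ≈ -1.3119e-7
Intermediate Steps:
y(h) = -9 + 31/h
V(U, F) = 9*(1480 + U)/(-40 - 292*U) (V(U, F) = 9*((1480 + U)/(-292*U + (-9 + 31/(-1)))) = 9*((1480 + U)/(-292*U + (-9 + 31*(-1)))) = 9*((1480 + U)/(-292*U + (-9 - 31))) = 9*((1480 + U)/(-292*U - 40)) = 9*((1480 + U)/(-40 - 292*U)) = 9*(1480 + U)/(-40 - 292*U))
1/(V(-1467, -2339) - 7622246) = 1/(9*(-1480 - 1*(-1467))/(4*(10 + 73*(-1467))) - 7622246) = 1/(9*(-1480 + 1467)/(4*(10 - 107091)) - 7622246) = 1/((9/4)*(-13)/(-107081) - 7622246) = 1/((9/4)*(-1/107081)*(-13) - 7622246) = 1/(9/32948 - 7622246) = 1/(-251137761199/32948) = -32948/251137761199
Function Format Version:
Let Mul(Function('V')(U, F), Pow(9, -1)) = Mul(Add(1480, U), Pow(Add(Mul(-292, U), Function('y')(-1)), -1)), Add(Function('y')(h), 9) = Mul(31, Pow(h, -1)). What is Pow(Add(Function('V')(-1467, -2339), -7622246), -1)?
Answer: Rational(-32948, 251137761199) ≈ -1.3119e-7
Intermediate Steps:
Function('y')(h) = Add(-9, Mul(31, Pow(h, -1)))
Function('V')(U, F) = Mul(9, Pow(Add(-40, Mul(-292, U)), -1), Add(1480, U)) (Function('V')(U, F) = Mul(9, Mul(Add(1480, U), Pow(Add(Mul(-292, U), Add(-9, Mul(31, Pow(-1, -1)))), -1))) = Mul(9, Mul(Add(1480, U), Pow(Add(Mul(-292, U), Add(-9, Mul(31, -1))), -1))) = Mul(9, Mul(Add(1480, U), Pow(Add(Mul(-292, U), Add(-9, -31)), -1))) = Mul(9, Mul(Add(1480, U), Pow(Add(Mul(-292, U), -40), -1))) = Mul(9, Mul(Add(1480, U), Pow(Add(-40, Mul(-292, U)), -1))) = Mul(9, Mul(Pow(Add(-40, Mul(-292, U)), -1), Add(1480, U))) = Mul(9, Pow(Add(-40, Mul(-292, U)), -1), Add(1480, U)))
Pow(Add(Function('V')(-1467, -2339), -7622246), -1) = Pow(Add(Mul(Rational(9, 4), Pow(Add(10, Mul(73, -1467)), -1), Add(-1480, Mul(-1, -1467))), -7622246), -1) = Pow(Add(Mul(Rational(9, 4), Pow(Add(10, -107091), -1), Add(-1480, 1467)), -7622246), -1) = Pow(Add(Mul(Rational(9, 4), Pow(-107081, -1), -13), -7622246), -1) = Pow(Add(Mul(Rational(9, 4), Rational(-1, 107081), -13), -7622246), -1) = Pow(Add(Rational(9, 32948), -7622246), -1) = Pow(Rational(-251137761199, 32948), -1) = Rational(-32948, 251137761199)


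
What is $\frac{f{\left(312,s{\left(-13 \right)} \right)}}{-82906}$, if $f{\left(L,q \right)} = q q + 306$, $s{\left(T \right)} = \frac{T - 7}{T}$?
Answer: $- \frac{26057}{7005557} \approx -0.0037195$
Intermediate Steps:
$s{\left(T \right)} = \frac{-7 + T}{T}$
$f{\left(L,q \right)} = 306 + q^{2}$ ($f{\left(L,q \right)} = q^{2} + 306 = 306 + q^{2}$)
$\frac{f{\left(312,s{\left(-13 \right)} \right)}}{-82906} = \frac{306 + \left(\frac{-7 - 13}{-13}\right)^{2}}{-82906} = \left(306 + \left(\left(- \frac{1}{13}\right) \left(-20\right)\right)^{2}\right) \left(- \frac{1}{82906}\right) = \left(306 + \left(\frac{20}{13}\right)^{2}\right) \left(- \frac{1}{82906}\right) = \left(306 + \frac{400}{169}\right) \left(- \frac{1}{82906}\right) = \frac{52114}{169} \left(- \frac{1}{82906}\right) = - \frac{26057}{7005557}$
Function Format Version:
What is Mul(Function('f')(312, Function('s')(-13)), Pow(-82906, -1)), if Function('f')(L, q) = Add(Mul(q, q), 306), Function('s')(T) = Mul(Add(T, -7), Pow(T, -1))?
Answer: Rational(-26057, 7005557) ≈ -0.0037195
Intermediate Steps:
Function('s')(T) = Mul(Pow(T, -1), Add(-7, T)) (Function('s')(T) = Mul(Add(-7, T), Pow(T, -1)) = Mul(Pow(T, -1), Add(-7, T)))
Function('f')(L, q) = Add(306, Pow(q, 2)) (Function('f')(L, q) = Add(Pow(q, 2), 306) = Add(306, Pow(q, 2)))
Mul(Function('f')(312, Function('s')(-13)), Pow(-82906, -1)) = Mul(Add(306, Pow(Mul(Pow(-13, -1), Add(-7, -13)), 2)), Pow(-82906, -1)) = Mul(Add(306, Pow(Mul(Rational(-1, 13), -20), 2)), Rational(-1, 82906)) = Mul(Add(306, Pow(Rational(20, 13), 2)), Rational(-1, 82906)) = Mul(Add(306, Rational(400, 169)), Rational(-1, 82906)) = Mul(Rational(52114, 169), Rational(-1, 82906)) = Rational(-26057, 7005557)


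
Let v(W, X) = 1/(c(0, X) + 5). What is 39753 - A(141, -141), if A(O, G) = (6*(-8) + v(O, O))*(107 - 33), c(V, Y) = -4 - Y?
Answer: 3031387/70 ≈ 43306.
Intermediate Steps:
v(W, X) = 1/(1 - X) (v(W, X) = 1/((-4 - X) + 5) = 1/(1 - X))
A(O, G) = -3552 - 74/(-1 + O) (A(O, G) = (6*(-8) - 1/(-1 + O))*(107 - 33) = (-48 - 1/(-1 + O))*74 = -3552 - 74/(-1 + O))
39753 - A(141, -141) = 39753 - 74*(47 - 48*141)/(-1 + 141) = 39753 - 74*(47 - 6768)/140 = 39753 - 74*(-6721)/140 = 39753 - 1*(-248677/70) = 39753 + 248677/70 = 3031387/70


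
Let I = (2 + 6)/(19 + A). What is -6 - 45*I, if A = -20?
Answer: 354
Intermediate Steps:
I = -8 (I = (2 + 6)/(19 - 20) = 8/(-1) = 8*(-1) = -8)
-6 - 45*I = -6 - 45*(-8) = -6 + 360 = 354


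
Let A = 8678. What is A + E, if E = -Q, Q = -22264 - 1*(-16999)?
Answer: 13943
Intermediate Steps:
Q = -5265 (Q = -22264 + 16999 = -5265)
E = 5265 (E = -1*(-5265) = 5265)
A + E = 8678 + 5265 = 13943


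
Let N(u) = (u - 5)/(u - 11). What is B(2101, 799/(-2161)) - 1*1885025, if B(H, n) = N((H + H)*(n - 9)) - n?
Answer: -346681818595612881/183913778587 ≈ -1.8850e+6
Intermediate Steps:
N(u) = (-5 + u)/(-11 + u)
B(H, n) = -n + (-5 + 2*H*(-9 + n))/(-11 + 2*H*(-9 + n)) (B(H, n) = (-5 + (H + H)*(n - 9))/(-11 + (H + H)*(n - 9)) - n = (-5 + (2*H)*(-9 + n))/(-11 + (2*H)*(-9 + n)) - n = (-5 + 2*H*(-9 + n))/(-11 + 2*H*(-9 + n)) - n = -n + (-5 + 2*H*(-9 + n))/(-11 + 2*H*(-9 + n)))
B(2101, 799/(-2161)) - 1*1885025 = (-5 - 799/(-2161)*(-11 + 2*2101*(-9 + 799/(-2161))) + 2*2101*(-9 + 799/(-2161)))/(-11 + 2*2101*(-9 + 799/(-2161))) - 1*1885025 = (-5 - 799*(-1/2161)*(-11 + 2*2101*(-9 + 799*(-1/2161))) + 2*2101*(-9 + 799*(-1/2161)))/(-11 + 2*2101*(-9 + 799*(-1/2161))) - 1885025 = (-5 - 1*(-799/2161)*(-11 + 2*2101*(-9 - 799/2161)) + 2*2101*(-9 - 799/2161))/(-11 + 2*2101*(-9 - 799/2161)) - 1885025 = (-5 - 1*(-799/2161)*(-11 + 2*2101*(-20248/2161)) + 2*2101*(-20248/2161))/(-11 + 2*2101*(-20248/2161)) - 1885025 = (-5 - 1*(-799/2161)*(-11 - 85082096/2161) - 85082096/2161)/(-11 - 85082096/2161) - 1885025 = (-5 - 1*(-799/2161)*(-85105867/2161) - 85082096/2161)/(-85105867/2161) - 1885025 = -2161*(-5 - 67999587733/4669921 - 85082096/2161)/85105867 - 1885025 = -2161/85105867*(-251885346794/4669921) - 1885025 = 251885346794/183913778587 - 1885025 = -346681818595612881/183913778587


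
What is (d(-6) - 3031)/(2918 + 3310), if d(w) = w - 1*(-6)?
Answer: -3031/6228 ≈ -0.48667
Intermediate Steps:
d(w) = 6 + w (d(w) = w + 6 = 6 + w)
(d(-6) - 3031)/(2918 + 3310) = ((6 - 6) - 3031)/(2918 + 3310) = (0 - 3031)/6228 = -3031*1/6228 = -3031/6228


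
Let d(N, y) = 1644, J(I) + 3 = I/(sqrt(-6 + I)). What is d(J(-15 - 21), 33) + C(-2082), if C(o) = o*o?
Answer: 4336368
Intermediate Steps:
C(o) = o**2
J(I) = -3 + I/sqrt(-6 + I) (J(I) = -3 + I/(sqrt(-6 + I)) = -3 + I/sqrt(-6 + I))
d(J(-15 - 21), 33) + C(-2082) = 1644 + (-2082)**2 = 1644 + 4334724 = 4336368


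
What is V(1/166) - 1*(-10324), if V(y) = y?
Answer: 1713785/166 ≈ 10324.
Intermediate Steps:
V(1/166) - 1*(-10324) = 1/166 - 1*(-10324) = 1/166 + 10324 = 1713785/166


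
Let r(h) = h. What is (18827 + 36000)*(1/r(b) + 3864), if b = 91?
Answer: 19278543875/91 ≈ 2.1185e+8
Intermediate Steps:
(18827 + 36000)*(1/r(b) + 3864) = (18827 + 36000)*(1/91 + 3864) = 54827*(1/91 + 3864) = 54827*(351625/91) = 19278543875/91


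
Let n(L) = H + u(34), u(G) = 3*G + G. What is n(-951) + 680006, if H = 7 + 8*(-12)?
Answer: 680053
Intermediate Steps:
u(G) = 4*G
H = -89 (H = 7 - 96 = -89)
n(L) = 47 (n(L) = -89 + 4*34 = -89 + 136 = 47)
n(-951) + 680006 = 47 + 680006 = 680053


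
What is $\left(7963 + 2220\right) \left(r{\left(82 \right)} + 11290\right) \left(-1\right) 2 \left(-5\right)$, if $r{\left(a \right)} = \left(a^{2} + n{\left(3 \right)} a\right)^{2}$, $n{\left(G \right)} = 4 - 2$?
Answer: $4832427576220$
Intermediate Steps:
$n{\left(G \right)} = 2$
$r{\left(a \right)} = \left(a^{2} + 2 a\right)^{2}$
$\left(7963 + 2220\right) \left(r{\left(82 \right)} + 11290\right) \left(-1\right) 2 \left(-5\right) = \left(7963 + 2220\right) \left(82^{2} \left(2 + 82\right)^{2} + 11290\right) \left(-1\right) 2 \left(-5\right) = 10183 \left(6724 \cdot 84^{2} + 11290\right) \left(\left(-2\right) \left(-5\right)\right) = 10183 \left(6724 \cdot 7056 + 11290\right) 10 = 10183 \left(47444544 + 11290\right) 10 = 10183 \cdot 47455834 \cdot 10 = 483242757622 \cdot 10 = 4832427576220$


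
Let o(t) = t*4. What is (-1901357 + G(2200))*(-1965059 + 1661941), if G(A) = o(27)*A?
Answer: 504314694326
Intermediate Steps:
o(t) = 4*t
G(A) = 108*A (G(A) = (4*27)*A = 108*A)
(-1901357 + G(2200))*(-1965059 + 1661941) = (-1901357 + 108*2200)*(-1965059 + 1661941) = (-1901357 + 237600)*(-303118) = -1663757*(-303118) = 504314694326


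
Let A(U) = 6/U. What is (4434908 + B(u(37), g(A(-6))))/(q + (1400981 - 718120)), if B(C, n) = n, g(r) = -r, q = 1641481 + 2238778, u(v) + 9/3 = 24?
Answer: 1478303/1521040 ≈ 0.97190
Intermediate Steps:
u(v) = 21 (u(v) = -3 + 24 = 21)
q = 3880259
(4434908 + B(u(37), g(A(-6))))/(q + (1400981 - 718120)) = (4434908 - 6/(-6))/(3880259 + (1400981 - 718120)) = (4434908 - 6*(-1)/6)/(3880259 + 682861) = (4434908 - 1*(-1))/4563120 = (4434908 + 1)*(1/4563120) = 4434909*(1/4563120) = 1478303/1521040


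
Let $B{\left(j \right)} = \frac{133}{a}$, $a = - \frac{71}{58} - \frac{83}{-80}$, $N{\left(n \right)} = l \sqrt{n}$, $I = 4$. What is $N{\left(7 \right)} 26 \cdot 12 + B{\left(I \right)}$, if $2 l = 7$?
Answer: $- \frac{308560}{433} + 1092 \sqrt{7} \approx 2176.6$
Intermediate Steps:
$l = \frac{7}{2}$ ($l = \frac{1}{2} \cdot 7 = \frac{7}{2} \approx 3.5$)
$N{\left(n \right)} = \frac{7 \sqrt{n}}{2}$
$a = - \frac{433}{2320}$ ($a = \left(-71\right) \frac{1}{58} - - \frac{83}{80} = - \frac{71}{58} + \frac{83}{80} = - \frac{433}{2320} \approx -0.18664$)
$B{\left(j \right)} = - \frac{308560}{433}$ ($B{\left(j \right)} = \frac{133}{- \frac{433}{2320}} = 133 \left(- \frac{2320}{433}\right) = - \frac{308560}{433}$)
$N{\left(7 \right)} 26 \cdot 12 + B{\left(I \right)} = \frac{7 \sqrt{7}}{2} \cdot 26 \cdot 12 - \frac{308560}{433} = 91 \sqrt{7} \cdot 12 - \frac{308560}{433} = 1092 \sqrt{7} - \frac{308560}{433} = - \frac{308560}{433} + 1092 \sqrt{7}$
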